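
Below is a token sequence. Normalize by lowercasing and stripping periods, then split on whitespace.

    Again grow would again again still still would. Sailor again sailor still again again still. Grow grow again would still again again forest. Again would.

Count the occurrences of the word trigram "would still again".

1

Scanning the 23 overlapping trigram windows for "would still again":
  position 19–21: would still again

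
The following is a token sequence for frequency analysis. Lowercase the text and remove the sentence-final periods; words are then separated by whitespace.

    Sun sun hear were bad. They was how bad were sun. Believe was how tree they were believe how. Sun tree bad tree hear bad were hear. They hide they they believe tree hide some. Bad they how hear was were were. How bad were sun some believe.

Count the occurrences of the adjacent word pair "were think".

Scanning the 47 overlapping bigram windows for "were think":
  (none found)

0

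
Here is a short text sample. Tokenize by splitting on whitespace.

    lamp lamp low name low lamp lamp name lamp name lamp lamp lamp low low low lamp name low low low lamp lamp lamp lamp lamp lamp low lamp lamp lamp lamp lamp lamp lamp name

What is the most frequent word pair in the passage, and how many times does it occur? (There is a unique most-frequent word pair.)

Bigram frequencies (highest first):
  lamp lamp: 15
  low lamp: 4
  lamp name: 4
  low low: 4
  lamp low: 3
  name low: 2
  … (2 more, each ≤ 2)

"lamp lamp", 15 times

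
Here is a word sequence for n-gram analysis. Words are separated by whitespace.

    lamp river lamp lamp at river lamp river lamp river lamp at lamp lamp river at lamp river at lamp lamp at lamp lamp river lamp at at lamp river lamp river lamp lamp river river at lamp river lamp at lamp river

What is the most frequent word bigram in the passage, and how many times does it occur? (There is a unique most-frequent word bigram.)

Bigram frequencies (highest first):
  lamp river: 11
  river lamp: 8
  at lamp: 7
  lamp lamp: 5
  lamp at: 5
  river at: 3
  … (3 more, each ≤ 1)

"lamp river", 11 times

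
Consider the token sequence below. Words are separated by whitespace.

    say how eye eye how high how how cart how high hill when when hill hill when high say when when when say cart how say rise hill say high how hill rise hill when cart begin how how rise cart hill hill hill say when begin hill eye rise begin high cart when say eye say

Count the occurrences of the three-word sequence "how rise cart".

1

Scanning the 55 overlapping trigram windows for "how rise cart":
  position 39–41: how rise cart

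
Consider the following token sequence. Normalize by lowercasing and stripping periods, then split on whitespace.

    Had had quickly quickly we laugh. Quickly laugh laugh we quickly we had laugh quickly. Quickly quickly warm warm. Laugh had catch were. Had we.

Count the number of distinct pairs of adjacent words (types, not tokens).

25 tokens → 24 bigram windows in total.
Repeated bigrams (each contributes count−1 duplicates):
  quickly quickly: 3
  laugh quickly: 2
  quickly we: 2
4 duplicate windows → 24 − 4 = 20 distinct.

20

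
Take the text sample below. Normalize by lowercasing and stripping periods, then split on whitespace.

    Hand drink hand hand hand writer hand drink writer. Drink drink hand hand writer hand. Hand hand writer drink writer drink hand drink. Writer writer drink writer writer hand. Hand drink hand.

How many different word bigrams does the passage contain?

9

32 tokens → 31 bigram windows in total.
Repeated bigrams (each contributes count−1 duplicates):
  hand hand: 6
  drink hand: 4
  drink writer: 4
  hand drink: 4
  writer drink: 4
  hand writer: 3
  writer hand: 3
  writer writer: 2
22 duplicate windows → 31 − 22 = 9 distinct.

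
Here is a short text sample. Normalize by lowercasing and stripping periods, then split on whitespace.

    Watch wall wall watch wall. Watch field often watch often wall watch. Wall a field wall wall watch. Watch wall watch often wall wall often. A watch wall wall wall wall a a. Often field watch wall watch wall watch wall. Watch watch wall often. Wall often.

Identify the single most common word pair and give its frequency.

Bigram frequencies (highest first):
  watch wall: 9
  wall watch: 8
  wall wall: 6
  often wall: 3
  wall often: 3
  watch often: 2
  … (13 more, each ≤ 2)

"watch wall", 9 times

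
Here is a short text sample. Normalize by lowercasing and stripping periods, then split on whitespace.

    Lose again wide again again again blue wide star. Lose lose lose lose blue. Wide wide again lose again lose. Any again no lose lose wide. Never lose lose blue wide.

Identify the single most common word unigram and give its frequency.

"lose", 11 times

Unigram frequencies (highest first):
  lose: 11
  again: 7
  wide: 6
  blue: 3
  star: 1
  any: 1
  … (2 more, each ≤ 1)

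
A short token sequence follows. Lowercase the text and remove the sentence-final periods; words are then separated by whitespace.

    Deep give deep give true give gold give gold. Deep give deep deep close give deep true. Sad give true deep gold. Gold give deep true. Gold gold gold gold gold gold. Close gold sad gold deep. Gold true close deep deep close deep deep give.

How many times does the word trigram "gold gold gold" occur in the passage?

4

Scanning the 44 overlapping trigram windows for "gold gold gold":
  position 27–29: gold gold gold
  position 28–30: gold gold gold
  position 29–31: gold gold gold
  position 30–32: gold gold gold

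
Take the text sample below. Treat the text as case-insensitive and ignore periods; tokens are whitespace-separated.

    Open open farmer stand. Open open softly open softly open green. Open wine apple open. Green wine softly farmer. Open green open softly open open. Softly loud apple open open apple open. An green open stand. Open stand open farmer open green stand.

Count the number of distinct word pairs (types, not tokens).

43 tokens → 42 bigram windows in total.
Repeated bigrams (each contributes count−1 duplicates):
  open green: 4
  open open: 4
  open softly: 4
  apple open: 3
  green open: 3
  softly open: 3
  stand open: 3
  farmer open: 2
  … (2 more repeated)
20 duplicate windows → 42 − 20 = 22 distinct.

22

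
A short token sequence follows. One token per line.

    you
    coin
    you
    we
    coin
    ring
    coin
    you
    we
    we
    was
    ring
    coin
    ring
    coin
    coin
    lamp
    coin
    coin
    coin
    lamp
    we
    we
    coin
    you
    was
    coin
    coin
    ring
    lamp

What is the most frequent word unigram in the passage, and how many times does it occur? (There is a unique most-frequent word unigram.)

"coin", 12 times

Unigram frequencies (highest first):
  coin: 12
  we: 5
  you: 4
  ring: 4
  lamp: 3
  was: 2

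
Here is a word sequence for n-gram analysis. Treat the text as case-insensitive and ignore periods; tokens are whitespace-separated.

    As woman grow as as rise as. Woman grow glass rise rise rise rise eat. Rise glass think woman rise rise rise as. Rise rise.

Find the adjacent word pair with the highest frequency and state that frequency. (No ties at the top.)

"rise rise", 6 times

Bigram frequencies (highest first):
  rise rise: 6
  as woman: 2
  woman grow: 2
  as rise: 2
  rise as: 2
  grow as: 1
  … (9 more, each ≤ 1)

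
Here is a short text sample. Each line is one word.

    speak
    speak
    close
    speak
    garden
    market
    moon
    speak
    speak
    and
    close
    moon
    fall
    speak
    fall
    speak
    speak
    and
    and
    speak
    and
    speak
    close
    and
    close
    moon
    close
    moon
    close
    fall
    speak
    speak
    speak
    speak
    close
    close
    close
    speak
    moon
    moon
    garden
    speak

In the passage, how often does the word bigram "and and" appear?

1

Scanning the 41 overlapping bigram windows for "and and":
  position 18–19: and and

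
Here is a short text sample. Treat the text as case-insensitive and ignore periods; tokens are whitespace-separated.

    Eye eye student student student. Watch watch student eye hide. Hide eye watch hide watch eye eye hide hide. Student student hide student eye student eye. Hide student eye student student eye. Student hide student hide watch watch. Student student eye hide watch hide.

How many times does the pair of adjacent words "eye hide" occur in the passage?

Scanning the 43 overlapping bigram windows for "eye hide":
  position 9–10: eye hide
  position 17–18: eye hide
  position 26–27: eye hide
  position 41–42: eye hide

4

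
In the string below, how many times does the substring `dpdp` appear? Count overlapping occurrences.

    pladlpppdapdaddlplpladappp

0

Sliding a length-4 window over the 26 characters (23 positions):
  (no match at any position)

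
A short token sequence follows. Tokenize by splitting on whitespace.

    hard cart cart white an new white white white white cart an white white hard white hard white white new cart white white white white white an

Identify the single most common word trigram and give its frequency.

Trigram frequencies (highest first):
  white white white: 5
  white hard white: 2
  hard cart cart: 1
  cart cart white: 1
  cart white an: 1
  white an new: 1
  … (14 more, each ≤ 1)

"white white white", 5 times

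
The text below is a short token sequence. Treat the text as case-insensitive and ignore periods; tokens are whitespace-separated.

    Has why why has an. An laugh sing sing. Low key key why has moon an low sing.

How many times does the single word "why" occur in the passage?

Scanning the 18 tokens for "why":
  position 2: why
  position 3: why
  position 13: why

3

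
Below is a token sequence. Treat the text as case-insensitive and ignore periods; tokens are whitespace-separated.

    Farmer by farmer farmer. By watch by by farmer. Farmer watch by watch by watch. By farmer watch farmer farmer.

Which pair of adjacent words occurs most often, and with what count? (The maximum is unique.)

Bigram frequencies (highest first):
  watch by: 4
  by farmer: 3
  farmer farmer: 3
  by watch: 3
  farmer by: 2
  farmer watch: 2
  … (2 more, each ≤ 1)

"watch by", 4 times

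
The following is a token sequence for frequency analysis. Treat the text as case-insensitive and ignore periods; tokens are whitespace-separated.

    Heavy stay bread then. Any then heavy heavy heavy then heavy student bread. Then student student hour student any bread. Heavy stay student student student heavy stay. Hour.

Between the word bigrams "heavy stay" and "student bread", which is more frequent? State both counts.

"heavy stay" (3 vs 1)

"heavy stay": 3 occurrences
"student bread": 1 occurrence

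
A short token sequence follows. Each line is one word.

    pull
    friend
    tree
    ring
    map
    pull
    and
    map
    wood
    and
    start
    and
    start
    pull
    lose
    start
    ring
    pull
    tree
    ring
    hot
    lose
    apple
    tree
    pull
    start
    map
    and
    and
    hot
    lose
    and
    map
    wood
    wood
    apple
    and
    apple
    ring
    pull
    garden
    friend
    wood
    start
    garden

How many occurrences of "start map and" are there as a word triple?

1

Scanning the 43 overlapping trigram windows for "start map and":
  position 26–28: start map and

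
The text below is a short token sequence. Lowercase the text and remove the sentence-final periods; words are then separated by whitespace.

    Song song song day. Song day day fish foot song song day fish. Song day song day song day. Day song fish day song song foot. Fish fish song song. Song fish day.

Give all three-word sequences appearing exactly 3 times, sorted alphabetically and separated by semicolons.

day song day; song day song

Trigram counts meeting the condition (exactly 3 times):
  day song day: 3
  song day song: 3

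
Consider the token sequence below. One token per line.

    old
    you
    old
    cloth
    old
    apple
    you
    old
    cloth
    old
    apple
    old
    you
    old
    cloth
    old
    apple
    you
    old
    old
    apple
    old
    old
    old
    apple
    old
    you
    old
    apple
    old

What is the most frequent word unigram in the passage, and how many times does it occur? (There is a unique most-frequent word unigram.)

"old", 16 times

Unigram frequencies (highest first):
  old: 16
  apple: 6
  you: 5
  cloth: 3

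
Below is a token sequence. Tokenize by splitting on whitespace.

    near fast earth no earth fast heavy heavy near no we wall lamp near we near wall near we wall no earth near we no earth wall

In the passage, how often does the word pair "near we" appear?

Scanning the 26 overlapping bigram windows for "near we":
  position 14–15: near we
  position 18–19: near we
  position 23–24: near we

3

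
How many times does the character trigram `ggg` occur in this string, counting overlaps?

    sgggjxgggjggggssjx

4

Sliding a length-3 window over the 18 characters (16 positions):
  position 2–4: ggg
  position 7–9: ggg
  position 11–13: ggg
  position 12–14: ggg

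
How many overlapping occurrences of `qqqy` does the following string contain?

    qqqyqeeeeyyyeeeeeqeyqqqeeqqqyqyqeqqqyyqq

3

Sliding a length-4 window over the 40 characters (37 positions):
  position 1–4: qqqy
  position 26–29: qqqy
  position 34–37: qqqy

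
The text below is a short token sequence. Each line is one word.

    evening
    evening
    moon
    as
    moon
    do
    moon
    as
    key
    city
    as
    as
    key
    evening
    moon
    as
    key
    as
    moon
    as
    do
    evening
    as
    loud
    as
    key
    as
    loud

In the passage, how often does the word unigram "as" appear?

Scanning the 28 tokens for "as":
  position 4: as
  position 8: as
  position 11: as
  position 12: as
  position 16: as
  position 18: as
  position 20: as
  position 23: as
  position 25: as
  position 27: as

10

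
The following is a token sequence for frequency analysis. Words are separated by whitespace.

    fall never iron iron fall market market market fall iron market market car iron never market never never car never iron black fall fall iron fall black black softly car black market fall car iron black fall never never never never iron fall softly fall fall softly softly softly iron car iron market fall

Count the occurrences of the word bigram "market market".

Scanning the 53 overlapping bigram windows for "market market":
  position 6–7: market market
  position 7–8: market market
  position 11–12: market market

3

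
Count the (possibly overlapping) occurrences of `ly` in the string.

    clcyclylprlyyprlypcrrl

3

Sliding a length-2 window over the 22 characters (21 positions):
  position 6–7: ly
  position 11–12: ly
  position 16–17: ly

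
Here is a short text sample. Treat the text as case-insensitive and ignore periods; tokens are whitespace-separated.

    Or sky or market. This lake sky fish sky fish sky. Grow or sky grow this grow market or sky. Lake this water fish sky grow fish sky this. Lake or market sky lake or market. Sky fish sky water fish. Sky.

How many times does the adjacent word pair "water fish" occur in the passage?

2

Scanning the 41 overlapping bigram windows for "water fish":
  position 23–24: water fish
  position 40–41: water fish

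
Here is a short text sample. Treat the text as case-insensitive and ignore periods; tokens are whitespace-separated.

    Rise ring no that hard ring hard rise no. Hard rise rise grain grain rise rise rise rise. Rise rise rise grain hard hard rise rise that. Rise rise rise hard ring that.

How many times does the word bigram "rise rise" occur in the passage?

10

Scanning the 32 overlapping bigram windows for "rise rise":
  position 11–12: rise rise
  position 15–16: rise rise
  position 16–17: rise rise
  position 17–18: rise rise
  position 18–19: rise rise
  position 19–20: rise rise
  position 20–21: rise rise
  position 25–26: rise rise
  position 28–29: rise rise
  position 29–30: rise rise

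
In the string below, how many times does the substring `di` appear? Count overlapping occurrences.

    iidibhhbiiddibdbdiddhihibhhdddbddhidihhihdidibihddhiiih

6

Sliding a length-2 window over the 55 characters (54 positions):
  position 3–4: di
  position 12–13: di
  position 17–18: di
  position 36–37: di
  position 42–43: di
  position 44–45: di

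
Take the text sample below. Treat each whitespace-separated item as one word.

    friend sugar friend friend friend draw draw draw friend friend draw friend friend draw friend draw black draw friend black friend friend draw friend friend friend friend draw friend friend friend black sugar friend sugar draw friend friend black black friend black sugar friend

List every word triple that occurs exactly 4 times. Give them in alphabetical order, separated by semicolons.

Trigram counts meeting the condition (exactly 4 times):
  friend draw friend: 4
  friend friend friend: 4

friend draw friend; friend friend friend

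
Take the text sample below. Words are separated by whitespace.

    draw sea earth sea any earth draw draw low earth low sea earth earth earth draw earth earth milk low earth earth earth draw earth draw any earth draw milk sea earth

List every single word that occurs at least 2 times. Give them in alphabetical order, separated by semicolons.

any; draw; earth; low; milk; sea

Unigram counts meeting the condition (at least 2 times):
  any: 2
  draw: 7
  earth: 14
  low: 3
  milk: 2
  sea: 4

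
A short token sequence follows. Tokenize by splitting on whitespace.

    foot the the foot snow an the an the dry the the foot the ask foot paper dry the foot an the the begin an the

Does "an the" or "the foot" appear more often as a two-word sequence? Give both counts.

"an the": 4 occurrences
"the foot": 3 occurrences

"an the" (4 vs 3)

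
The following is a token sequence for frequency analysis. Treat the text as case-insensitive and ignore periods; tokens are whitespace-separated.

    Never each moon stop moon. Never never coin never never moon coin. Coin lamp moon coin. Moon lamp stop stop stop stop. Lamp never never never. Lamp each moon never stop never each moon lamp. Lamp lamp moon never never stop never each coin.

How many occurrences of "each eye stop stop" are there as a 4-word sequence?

0

Scanning the 41 overlapping 4-gram windows for "each eye stop stop":
  (none found)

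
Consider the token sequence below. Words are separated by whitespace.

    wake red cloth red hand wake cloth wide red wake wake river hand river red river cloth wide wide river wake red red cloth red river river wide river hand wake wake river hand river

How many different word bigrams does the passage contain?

35 tokens → 34 bigram windows in total.
Repeated bigrams (each contributes count−1 duplicates):
  river hand: 3
  cloth red: 2
  cloth wide: 2
  hand river: 2
  hand wake: 2
  red cloth: 2
  red river: 2
  wake red: 2
  … (3 more repeated)
12 duplicate windows → 34 − 12 = 22 distinct.

22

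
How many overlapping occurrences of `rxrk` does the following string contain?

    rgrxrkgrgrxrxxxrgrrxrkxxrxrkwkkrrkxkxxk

3

Sliding a length-4 window over the 39 characters (36 positions):
  position 3–6: rxrk
  position 19–22: rxrk
  position 25–28: rxrk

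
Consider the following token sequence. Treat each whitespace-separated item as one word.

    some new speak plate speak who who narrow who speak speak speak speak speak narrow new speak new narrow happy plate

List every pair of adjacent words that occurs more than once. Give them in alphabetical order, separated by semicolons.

new speak; speak speak

Bigram counts meeting the condition (more than once):
  new speak: 2
  speak speak: 4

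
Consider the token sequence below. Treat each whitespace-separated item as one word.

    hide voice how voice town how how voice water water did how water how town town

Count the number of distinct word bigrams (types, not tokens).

16 tokens → 15 bigram windows in total.
Repeated bigrams (each contributes count−1 duplicates):
  how voice: 2
1 duplicate windows → 15 − 1 = 14 distinct.

14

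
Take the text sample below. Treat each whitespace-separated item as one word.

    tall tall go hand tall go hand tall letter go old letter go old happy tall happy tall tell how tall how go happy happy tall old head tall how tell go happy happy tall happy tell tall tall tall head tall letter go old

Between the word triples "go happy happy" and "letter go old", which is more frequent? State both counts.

"letter go old" (3 vs 2)

"go happy happy": 2 occurrences
"letter go old": 3 occurrences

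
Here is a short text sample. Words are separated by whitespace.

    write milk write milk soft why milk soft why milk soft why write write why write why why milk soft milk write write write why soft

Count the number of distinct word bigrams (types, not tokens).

26 tokens → 25 bigram windows in total.
Repeated bigrams (each contributes count−1 duplicates):
  milk soft: 4
  soft why: 3
  why milk: 3
  write why: 3
  write write: 3
  milk write: 2
  why write: 2
  write milk: 2
14 duplicate windows → 25 − 14 = 11 distinct.

11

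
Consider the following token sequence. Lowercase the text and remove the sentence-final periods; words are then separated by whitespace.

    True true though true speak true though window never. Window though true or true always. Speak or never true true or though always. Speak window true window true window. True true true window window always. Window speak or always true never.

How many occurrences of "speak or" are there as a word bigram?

2

Scanning the 40 overlapping bigram windows for "speak or":
  position 16–17: speak or
  position 37–38: speak or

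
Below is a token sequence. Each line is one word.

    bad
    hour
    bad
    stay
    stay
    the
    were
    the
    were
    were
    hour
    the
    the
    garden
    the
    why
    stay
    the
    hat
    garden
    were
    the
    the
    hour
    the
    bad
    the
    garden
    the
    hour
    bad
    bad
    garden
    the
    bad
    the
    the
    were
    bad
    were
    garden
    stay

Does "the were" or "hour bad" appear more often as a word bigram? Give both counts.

"the were": 3 occurrences
"hour bad": 2 occurrences

"the were" (3 vs 2)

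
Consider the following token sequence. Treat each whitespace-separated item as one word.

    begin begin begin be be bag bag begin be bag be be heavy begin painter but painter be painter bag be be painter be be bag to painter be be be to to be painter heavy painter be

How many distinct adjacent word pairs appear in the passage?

22

38 tokens → 37 bigram windows in total.
Repeated bigrams (each contributes count−1 duplicates):
  be be: 6
  painter be: 4
  be bag: 3
  be painter: 3
  bag be: 2
  begin be: 2
  begin begin: 2
15 duplicate windows → 37 − 15 = 22 distinct.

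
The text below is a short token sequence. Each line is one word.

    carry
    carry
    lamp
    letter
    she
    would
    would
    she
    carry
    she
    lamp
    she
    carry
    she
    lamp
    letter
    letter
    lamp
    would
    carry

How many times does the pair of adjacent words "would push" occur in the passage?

Scanning the 19 overlapping bigram windows for "would push":
  (none found)

0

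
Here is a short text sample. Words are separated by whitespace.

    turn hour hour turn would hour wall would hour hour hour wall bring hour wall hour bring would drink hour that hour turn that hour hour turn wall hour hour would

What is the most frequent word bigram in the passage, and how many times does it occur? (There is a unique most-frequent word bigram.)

Bigram frequencies (highest first):
  hour hour: 5
  hour turn: 3
  hour wall: 3
  would hour: 2
  wall hour: 2
  that hour: 2
  … (13 more, each ≤ 1)

"hour hour", 5 times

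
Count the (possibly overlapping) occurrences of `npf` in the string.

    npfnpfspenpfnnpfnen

4

Sliding a length-3 window over the 19 characters (17 positions):
  position 1–3: npf
  position 4–6: npf
  position 10–12: npf
  position 14–16: npf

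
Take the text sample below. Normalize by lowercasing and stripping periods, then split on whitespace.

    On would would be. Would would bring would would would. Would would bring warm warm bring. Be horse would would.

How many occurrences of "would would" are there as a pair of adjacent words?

Scanning the 19 overlapping bigram windows for "would would":
  position 2–3: would would
  position 5–6: would would
  position 8–9: would would
  position 9–10: would would
  position 10–11: would would
  position 11–12: would would
  position 19–20: would would

7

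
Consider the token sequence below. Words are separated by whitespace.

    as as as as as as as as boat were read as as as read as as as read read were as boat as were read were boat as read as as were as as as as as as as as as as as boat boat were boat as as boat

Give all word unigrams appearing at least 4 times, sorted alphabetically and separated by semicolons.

as; boat; read; were

Unigram counts meeting the condition (at least 4 times):
  as: 32
  boat: 7
  read: 6
  were: 6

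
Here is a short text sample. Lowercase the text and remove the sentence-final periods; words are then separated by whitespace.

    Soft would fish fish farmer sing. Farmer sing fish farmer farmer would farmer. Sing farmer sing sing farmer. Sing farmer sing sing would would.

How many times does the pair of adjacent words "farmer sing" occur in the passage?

Scanning the 23 overlapping bigram windows for "farmer sing":
  position 5–6: farmer sing
  position 7–8: farmer sing
  position 13–14: farmer sing
  position 15–16: farmer sing
  position 18–19: farmer sing
  position 20–21: farmer sing

6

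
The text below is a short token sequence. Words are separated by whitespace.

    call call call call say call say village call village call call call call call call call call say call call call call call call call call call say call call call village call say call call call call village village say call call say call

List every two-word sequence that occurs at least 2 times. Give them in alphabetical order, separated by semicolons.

call call; call say; call village; say call; village call

Bigram counts meeting the condition (at least 2 times):
  call call: 24
  call say: 6
  call village: 3
  say call: 6
  village call: 3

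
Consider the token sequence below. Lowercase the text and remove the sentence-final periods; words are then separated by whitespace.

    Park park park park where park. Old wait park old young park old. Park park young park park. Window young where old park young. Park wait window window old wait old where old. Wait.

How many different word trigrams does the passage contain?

34 tokens → 32 trigram windows in total.
Repeated trigrams (each contributes count−1 duplicates):
  park park park: 2
  park young park: 2
2 duplicate windows → 32 − 2 = 30 distinct.

30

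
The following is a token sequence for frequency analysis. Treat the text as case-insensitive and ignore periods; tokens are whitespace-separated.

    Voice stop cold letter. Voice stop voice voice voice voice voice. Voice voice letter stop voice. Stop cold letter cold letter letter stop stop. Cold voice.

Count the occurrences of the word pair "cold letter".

3

Scanning the 25 overlapping bigram windows for "cold letter":
  position 3–4: cold letter
  position 18–19: cold letter
  position 20–21: cold letter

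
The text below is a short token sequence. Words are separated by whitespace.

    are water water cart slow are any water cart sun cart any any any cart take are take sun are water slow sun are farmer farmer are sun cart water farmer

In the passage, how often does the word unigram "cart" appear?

5

Scanning the 31 tokens for "cart":
  position 4: cart
  position 9: cart
  position 11: cart
  position 15: cart
  position 29: cart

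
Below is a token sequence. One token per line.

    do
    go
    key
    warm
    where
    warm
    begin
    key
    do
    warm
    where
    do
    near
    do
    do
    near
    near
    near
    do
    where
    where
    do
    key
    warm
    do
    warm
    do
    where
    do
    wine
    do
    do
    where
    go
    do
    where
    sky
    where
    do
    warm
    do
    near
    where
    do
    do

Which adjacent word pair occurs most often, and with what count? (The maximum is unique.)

Bigram frequencies (highest first):
  where do: 5
  do where: 4
  do warm: 3
  do near: 3
  do do: 3
  warm do: 3
  … (19 more, each ≤ 2)

"where do", 5 times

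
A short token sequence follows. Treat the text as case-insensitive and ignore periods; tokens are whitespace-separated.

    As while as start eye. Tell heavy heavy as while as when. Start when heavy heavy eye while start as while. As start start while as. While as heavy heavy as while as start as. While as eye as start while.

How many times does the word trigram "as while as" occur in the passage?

6

Scanning the 39 overlapping trigram windows for "as while as":
  position 1–3: as while as
  position 9–11: as while as
  position 20–22: as while as
  position 26–28: as while as
  position 31–33: as while as
  position 35–37: as while as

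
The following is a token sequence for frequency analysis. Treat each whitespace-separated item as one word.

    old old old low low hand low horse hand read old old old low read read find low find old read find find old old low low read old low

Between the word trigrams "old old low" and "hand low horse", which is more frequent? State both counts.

"old old low": 3 occurrences
"hand low horse": 1 occurrence

"old old low" (3 vs 1)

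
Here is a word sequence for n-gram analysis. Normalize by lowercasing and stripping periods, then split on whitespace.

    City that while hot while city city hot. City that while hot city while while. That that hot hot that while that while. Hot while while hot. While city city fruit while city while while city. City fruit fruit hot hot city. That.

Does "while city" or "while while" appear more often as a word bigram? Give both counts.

"while city": 4 occurrences
"while while": 3 occurrences

"while city" (4 vs 3)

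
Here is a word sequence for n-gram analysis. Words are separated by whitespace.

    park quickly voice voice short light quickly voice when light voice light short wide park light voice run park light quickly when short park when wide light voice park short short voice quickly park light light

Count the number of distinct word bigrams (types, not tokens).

29

36 tokens → 35 bigram windows in total.
Repeated bigrams (each contributes count−1 duplicates):
  light voice: 3
  park light: 3
  light quickly: 2
  quickly voice: 2
6 duplicate windows → 35 − 6 = 29 distinct.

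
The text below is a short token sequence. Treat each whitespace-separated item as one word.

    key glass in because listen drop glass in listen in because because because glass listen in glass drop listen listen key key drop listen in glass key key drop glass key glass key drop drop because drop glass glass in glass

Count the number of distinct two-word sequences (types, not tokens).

23

41 tokens → 40 bigram windows in total.
Repeated bigrams (each contributes count−1 duplicates):
  drop glass: 3
  glass in: 3
  glass key: 3
  in glass: 3
  key drop: 3
  listen in: 3
  because because: 2
  drop listen: 2
  … (3 more repeated)
17 duplicate windows → 40 − 17 = 23 distinct.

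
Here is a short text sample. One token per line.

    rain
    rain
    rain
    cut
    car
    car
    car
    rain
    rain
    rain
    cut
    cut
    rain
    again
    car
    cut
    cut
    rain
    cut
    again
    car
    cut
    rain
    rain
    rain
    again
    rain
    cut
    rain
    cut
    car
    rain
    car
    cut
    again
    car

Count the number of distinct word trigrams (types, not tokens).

36 tokens → 34 trigram windows in total.
Repeated trigrams (each contributes count−1 duplicates):
  rain rain rain: 3
  again car cut: 2
  cut again car: 2
  cut cut rain: 2
  cut rain cut: 2
  rain cut car: 2
  rain rain cut: 2
8 duplicate windows → 34 − 8 = 26 distinct.

26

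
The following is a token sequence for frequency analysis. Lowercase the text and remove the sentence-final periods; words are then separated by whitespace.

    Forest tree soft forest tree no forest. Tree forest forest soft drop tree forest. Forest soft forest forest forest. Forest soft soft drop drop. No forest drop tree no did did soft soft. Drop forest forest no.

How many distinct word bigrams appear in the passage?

37 tokens → 36 bigram windows in total.
Repeated bigrams (each contributes count−1 duplicates):
  forest forest: 6
  forest soft: 3
  forest tree: 3
  soft drop: 3
  drop tree: 2
  no forest: 2
  soft forest: 2
  soft soft: 2
  … (2 more repeated)
17 duplicate windows → 36 − 17 = 19 distinct.

19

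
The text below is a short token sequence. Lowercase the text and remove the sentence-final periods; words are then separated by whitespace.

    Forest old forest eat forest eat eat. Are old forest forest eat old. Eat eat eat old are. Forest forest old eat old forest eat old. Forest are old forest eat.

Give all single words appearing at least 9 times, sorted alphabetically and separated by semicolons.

eat; forest

Unigram counts meeting the condition (at least 9 times):
  eat: 10
  forest: 10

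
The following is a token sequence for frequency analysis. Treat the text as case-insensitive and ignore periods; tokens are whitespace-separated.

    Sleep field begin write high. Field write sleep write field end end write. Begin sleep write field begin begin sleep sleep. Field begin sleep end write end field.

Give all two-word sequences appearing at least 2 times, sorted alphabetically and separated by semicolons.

Bigram counts meeting the condition (at least 2 times):
  begin sleep: 3
  end write: 2
  field begin: 3
  sleep field: 2
  sleep write: 2
  write field: 2

begin sleep; end write; field begin; sleep field; sleep write; write field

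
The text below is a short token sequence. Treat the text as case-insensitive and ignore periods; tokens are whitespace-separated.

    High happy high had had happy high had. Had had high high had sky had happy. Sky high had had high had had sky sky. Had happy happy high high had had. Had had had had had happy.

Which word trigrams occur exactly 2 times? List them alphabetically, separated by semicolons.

had had happy; had had high; happy high had; high high had; sky had happy

Trigram counts meeting the condition (exactly 2 times):
  had had happy: 2
  had had high: 2
  happy high had: 2
  high high had: 2
  sky had happy: 2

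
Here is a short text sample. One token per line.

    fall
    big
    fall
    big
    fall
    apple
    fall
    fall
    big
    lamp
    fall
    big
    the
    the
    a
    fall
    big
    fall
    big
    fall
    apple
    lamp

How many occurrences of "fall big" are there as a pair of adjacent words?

Scanning the 21 overlapping bigram windows for "fall big":
  position 1–2: fall big
  position 3–4: fall big
  position 8–9: fall big
  position 11–12: fall big
  position 16–17: fall big
  position 18–19: fall big

6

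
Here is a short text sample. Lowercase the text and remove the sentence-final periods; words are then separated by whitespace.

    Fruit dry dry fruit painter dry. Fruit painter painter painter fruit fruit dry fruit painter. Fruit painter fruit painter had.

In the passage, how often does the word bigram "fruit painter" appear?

5

Scanning the 19 overlapping bigram windows for "fruit painter":
  position 4–5: fruit painter
  position 7–8: fruit painter
  position 14–15: fruit painter
  position 16–17: fruit painter
  position 18–19: fruit painter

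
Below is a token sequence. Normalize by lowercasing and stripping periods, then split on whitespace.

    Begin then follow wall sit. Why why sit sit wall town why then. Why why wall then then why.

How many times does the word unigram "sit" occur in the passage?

3

Scanning the 19 tokens for "sit":
  position 5: sit
  position 8: sit
  position 9: sit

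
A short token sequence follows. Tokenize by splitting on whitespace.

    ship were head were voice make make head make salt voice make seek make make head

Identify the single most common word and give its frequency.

Unigram frequencies (highest first):
  make: 6
  head: 3
  were: 2
  voice: 2
  ship: 1
  salt: 1
  … (1 more, each ≤ 1)

"make", 6 times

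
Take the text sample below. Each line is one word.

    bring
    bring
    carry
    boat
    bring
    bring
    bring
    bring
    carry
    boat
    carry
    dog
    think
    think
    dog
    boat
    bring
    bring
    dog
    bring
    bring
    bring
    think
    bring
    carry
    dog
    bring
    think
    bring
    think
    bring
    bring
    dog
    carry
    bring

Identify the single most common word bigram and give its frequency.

Bigram frequencies (highest first):
  bring bring: 8
  bring carry: 3
  bring think: 3
  think bring: 3
  carry boat: 2
  boat bring: 2
  … (10 more, each ≤ 2)

"bring bring", 8 times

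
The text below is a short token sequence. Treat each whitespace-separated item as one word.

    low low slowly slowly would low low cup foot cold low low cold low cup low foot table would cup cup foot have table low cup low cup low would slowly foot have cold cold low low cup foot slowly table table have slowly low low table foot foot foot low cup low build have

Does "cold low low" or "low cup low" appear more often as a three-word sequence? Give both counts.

"cold low low": 2 occurrences
"low cup low": 4 occurrences

"low cup low" (4 vs 2)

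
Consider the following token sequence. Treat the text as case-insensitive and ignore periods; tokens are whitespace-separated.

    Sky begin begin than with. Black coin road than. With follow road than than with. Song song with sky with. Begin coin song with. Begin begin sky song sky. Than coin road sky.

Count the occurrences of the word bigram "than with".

3

Scanning the 32 overlapping bigram windows for "than with":
  position 4–5: than with
  position 9–10: than with
  position 14–15: than with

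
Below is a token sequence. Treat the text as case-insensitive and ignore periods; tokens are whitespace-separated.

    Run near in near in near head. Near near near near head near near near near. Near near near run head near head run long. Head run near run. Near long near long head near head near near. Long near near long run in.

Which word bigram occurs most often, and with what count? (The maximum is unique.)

"near near", 11 times

Bigram frequencies (highest first):
  near near: 11
  head near: 5
  near head: 4
  near long: 4
  run near: 3
  near in: 2
  … (9 more, each ≤ 2)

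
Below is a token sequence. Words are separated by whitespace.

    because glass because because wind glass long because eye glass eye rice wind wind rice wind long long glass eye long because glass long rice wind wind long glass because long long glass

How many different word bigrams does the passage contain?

20

33 tokens → 32 bigram windows in total.
Repeated bigrams (each contributes count−1 duplicates):
  long glass: 3
  rice wind: 3
  because glass: 2
  glass because: 2
  glass eye: 2
  glass long: 2
  long because: 2
  long long: 2
  … (2 more repeated)
12 duplicate windows → 32 − 12 = 20 distinct.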